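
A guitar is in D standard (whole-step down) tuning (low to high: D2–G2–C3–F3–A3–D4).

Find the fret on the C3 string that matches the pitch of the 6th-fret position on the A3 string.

15

Fret 6 on A3 is MIDI 57 + 6 = 63 (D♯4). On the C3 string (open MIDI 48), that pitch is 63 − 48 = fret 15.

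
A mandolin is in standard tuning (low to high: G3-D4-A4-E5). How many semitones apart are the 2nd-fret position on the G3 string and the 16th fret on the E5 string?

G3 at fret 2 → A3 (MIDI 57); E5 at fret 16 → G#6 (MIDI 92).
57 − 92 = -35, so the two pitches are 35 semitones apart, with G#6 the higher.

35 semitones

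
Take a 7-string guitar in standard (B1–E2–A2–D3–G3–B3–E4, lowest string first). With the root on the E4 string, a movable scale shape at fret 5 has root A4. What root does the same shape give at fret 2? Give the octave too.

Moving from fret 5 to fret 2 shifts the root by -3 semitones.
A4 down 3 semitones is F#4.

F#4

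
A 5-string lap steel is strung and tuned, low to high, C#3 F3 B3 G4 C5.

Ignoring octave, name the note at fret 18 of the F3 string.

B

The open F3 string plus 18 semitones: F–F#–G–G#–…–A–A#–B.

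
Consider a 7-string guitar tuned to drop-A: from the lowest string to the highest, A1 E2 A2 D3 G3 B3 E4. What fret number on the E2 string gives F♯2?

F♯2 is 2 semitones above the open E2 (E–F–F#), so it sits at fret 2.

2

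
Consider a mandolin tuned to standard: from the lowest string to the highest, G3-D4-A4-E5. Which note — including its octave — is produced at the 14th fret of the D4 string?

D4 is MIDI 62. Adding 14 gives 76, which is E5.

E5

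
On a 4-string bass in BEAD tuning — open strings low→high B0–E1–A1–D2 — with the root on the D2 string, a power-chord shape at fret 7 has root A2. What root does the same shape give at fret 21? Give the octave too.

Moving from fret 7 to fret 21 shifts the root by 14 semitones.
A2 up 14 semitones is B3.

B3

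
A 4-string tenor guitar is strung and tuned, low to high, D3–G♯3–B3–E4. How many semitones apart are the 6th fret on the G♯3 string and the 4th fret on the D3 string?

G♯3 at fret 6 → D4 (MIDI 62); D3 at fret 4 → F♯3 (MIDI 54).
62 − 54 = 8, so the two pitches are 8 semitones apart, with D4 the higher.

8 semitones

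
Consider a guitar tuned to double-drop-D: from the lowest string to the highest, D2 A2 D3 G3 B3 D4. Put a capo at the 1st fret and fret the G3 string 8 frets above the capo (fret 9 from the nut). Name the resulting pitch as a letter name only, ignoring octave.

The capo raises the open G3 by 1 semitone to G#3; fretting 8 more gives G3 + 1 + 8 = G3 + 9 semitones, landing on E.

E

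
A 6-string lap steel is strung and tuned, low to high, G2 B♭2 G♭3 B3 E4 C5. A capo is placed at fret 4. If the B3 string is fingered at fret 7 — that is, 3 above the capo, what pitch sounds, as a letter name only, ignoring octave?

G♭

The capo raises the open B3 by 4 semitones to E♭4; fretting 3 more gives B3 + 4 + 3 = B3 + 7 semitones, landing on G♭.
(Also written F♯.)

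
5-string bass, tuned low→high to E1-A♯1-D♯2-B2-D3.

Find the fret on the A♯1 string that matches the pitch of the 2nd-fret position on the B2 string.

15

B2 at fret 2 is B2 + 2 semitones = C♯3.
The open A♯1 string is 13 semitones below the open B2, so the same pitch on the A♯1 string lies at fret 2 + 13 = 15.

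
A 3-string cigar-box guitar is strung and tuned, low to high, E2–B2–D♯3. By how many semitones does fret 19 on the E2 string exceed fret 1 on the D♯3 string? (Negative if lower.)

E2 at fret 19 → B3 (MIDI 59); D♯3 at fret 1 → E3 (MIDI 52).
59 − 52 = 7, so the two pitches are 7 semitones apart.

7 semitones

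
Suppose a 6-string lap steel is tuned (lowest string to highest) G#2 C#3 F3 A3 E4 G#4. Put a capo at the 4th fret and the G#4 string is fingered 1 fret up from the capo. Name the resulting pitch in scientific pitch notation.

The capo raises the open G#4 by 4 semitones to C5; fretting 1 more gives G#4 + 4 + 1 = G#4 + 5 semitones = C#5.
(Also written Db.)

C#5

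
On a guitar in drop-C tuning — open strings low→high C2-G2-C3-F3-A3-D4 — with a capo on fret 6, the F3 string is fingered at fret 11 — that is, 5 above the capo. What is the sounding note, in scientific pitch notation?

The capo raises the open F3 by 6 semitones to B3; fretting 5 more gives F3 + 6 + 5 = F3 + 11 semitones = E4.

E4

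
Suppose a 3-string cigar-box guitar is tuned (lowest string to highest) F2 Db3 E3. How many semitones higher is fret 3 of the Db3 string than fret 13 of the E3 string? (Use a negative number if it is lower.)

Db3 at fret 3 → E3 (MIDI 52); E3 at fret 13 → F4 (MIDI 65).
52 − 65 = -13, so the two pitches are 13 semitones apart.

-13 semitones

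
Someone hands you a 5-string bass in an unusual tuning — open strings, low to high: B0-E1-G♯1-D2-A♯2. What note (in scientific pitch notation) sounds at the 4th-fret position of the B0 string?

D♯1

B0 is MIDI 23. Adding 4 gives 27, which is D♯1.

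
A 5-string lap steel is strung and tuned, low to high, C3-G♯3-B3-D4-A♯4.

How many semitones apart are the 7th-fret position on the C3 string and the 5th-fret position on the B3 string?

9 semitones

C3 at fret 7 → G3 (MIDI 55); B3 at fret 5 → E4 (MIDI 64).
55 − 64 = -9, so the two pitches are 9 semitones apart, with E4 the higher.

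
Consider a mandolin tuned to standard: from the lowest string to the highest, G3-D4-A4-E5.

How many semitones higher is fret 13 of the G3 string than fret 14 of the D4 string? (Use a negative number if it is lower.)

-8 semitones

G3 at fret 13 → G#4 (MIDI 68); D4 at fret 14 → E5 (MIDI 76).
68 − 76 = -8, so the two pitches are 8 semitones apart.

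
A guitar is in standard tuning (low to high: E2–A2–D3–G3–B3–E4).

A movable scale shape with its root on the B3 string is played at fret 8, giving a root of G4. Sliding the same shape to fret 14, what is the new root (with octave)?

C#5

Moving from fret 8 to fret 14 shifts the root by 6 semitones.
G4 up 6 semitones is C#5.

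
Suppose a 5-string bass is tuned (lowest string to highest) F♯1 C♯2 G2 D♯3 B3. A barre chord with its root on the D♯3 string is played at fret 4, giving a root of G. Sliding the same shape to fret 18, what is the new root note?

Moving from fret 4 to fret 18 shifts the root by 14 semitones.
G up 14 semitones is A.

A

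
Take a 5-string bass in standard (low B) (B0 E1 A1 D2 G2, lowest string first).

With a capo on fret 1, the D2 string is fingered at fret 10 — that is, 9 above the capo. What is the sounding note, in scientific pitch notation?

C3

The capo raises the open D2 by 1 semitone to D#2; fretting 9 more gives D2 + 1 + 9 = D2 + 10 semitones = C3.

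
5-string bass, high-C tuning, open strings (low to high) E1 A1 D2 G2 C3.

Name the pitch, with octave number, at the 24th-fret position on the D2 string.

D4

D2 is MIDI 38. Adding 24 gives 62, which is D4.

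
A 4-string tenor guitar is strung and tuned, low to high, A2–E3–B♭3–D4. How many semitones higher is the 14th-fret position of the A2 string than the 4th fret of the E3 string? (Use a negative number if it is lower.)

3 semitones

A2 at fret 14 → B3 (MIDI 59); E3 at fret 4 → A♭3 (MIDI 56).
59 − 56 = 3, so the two pitches are 3 semitones apart.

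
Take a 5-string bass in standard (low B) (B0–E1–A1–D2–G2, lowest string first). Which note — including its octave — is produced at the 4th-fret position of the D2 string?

F#2

Each fret is one semitone, so D2 + 4 = F#2.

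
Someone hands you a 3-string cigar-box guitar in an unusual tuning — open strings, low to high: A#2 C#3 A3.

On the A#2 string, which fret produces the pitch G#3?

G#3 is 10 semitones above the open A#2 (A#–B–C–C#–…–F#–G–G#), so it sits at fret 10.

10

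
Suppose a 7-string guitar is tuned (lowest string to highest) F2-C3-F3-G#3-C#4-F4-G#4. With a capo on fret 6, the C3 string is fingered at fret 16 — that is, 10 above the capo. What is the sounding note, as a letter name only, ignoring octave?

The capo raises the open C3 by 6 semitones to F#3; fretting 10 more gives C3 + 6 + 10 = C3 + 16 semitones, landing on E.

E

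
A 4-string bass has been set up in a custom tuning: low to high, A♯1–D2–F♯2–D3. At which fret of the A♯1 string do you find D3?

D3 is 16 semitones above the open A♯1 (A#–B–C–C#–…–C–C#–D), so it sits at fret 16.

16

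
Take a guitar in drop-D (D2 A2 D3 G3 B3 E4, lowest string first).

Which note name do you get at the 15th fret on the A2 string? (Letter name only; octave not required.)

C

Each fret is one semitone, so A2 + 15 = C.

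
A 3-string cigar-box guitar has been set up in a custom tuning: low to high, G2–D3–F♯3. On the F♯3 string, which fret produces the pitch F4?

F4 is 11 semitones above the open F♯3 (F#–G–G#–A–…–D#–E–F), so it sits at fret 11.

11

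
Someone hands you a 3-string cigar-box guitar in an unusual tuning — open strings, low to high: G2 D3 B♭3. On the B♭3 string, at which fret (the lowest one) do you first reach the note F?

From B♭3, count semitones up the chromatic scale until reaching F: Bb–B–C–Db–D–Eb–E–F — 7 steps.

7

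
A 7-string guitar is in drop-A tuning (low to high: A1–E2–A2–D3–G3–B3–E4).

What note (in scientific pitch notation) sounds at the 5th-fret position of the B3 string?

E4

The open B3 string plus 5 semitones: B–C–C#–D–D#–E.
The walk passes from B into C once, so the octave number goes from 3 to 4.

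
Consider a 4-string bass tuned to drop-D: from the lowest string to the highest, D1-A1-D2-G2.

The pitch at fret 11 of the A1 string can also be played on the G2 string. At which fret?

A1 at fret 11 is A1 + 11 semitones = G#2.
The open G2 string is 10 semitones above the open A1, so the same pitch on the G2 string lies at fret 11 − 10 = 1.

1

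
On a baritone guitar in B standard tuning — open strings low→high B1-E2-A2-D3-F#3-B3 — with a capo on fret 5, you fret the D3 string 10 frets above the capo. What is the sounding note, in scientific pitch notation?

The capo raises the open D3 by 5 semitones to G3; fretting 10 more gives D3 + 5 + 10 = D3 + 15 semitones = F4.

F4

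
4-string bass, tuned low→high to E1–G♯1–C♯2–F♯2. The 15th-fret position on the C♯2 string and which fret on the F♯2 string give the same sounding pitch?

10

Fret 15 on C♯2 is MIDI 37 + 15 = 52 (E3). On the F♯2 string (open MIDI 42), that pitch is 52 − 42 = fret 10.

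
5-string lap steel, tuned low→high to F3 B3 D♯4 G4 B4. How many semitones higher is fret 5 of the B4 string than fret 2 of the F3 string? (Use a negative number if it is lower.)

21 semitones

B4 at fret 5 → E5 (MIDI 76); F3 at fret 2 → G3 (MIDI 55).
76 − 55 = 21, so the two pitches are 21 semitones apart.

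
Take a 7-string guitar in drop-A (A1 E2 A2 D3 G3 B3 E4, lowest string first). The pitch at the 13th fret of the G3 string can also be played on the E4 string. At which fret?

Fret 13 on G3 is MIDI 55 + 13 = 68 (G♯4). On the E4 string (open MIDI 64), that pitch is 68 − 64 = fret 4.

4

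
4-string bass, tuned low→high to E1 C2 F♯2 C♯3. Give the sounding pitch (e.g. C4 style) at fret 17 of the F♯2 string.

Each fret is one semitone, so F♯2 + 17 = B3.

B3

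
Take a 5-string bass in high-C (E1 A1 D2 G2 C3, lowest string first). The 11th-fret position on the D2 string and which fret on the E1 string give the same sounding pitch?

21

D2 at fret 11 is D2 + 11 semitones = C#3.
The open E1 string is 10 semitones below the open D2, so the same pitch on the E1 string lies at fret 11 + 10 = 21.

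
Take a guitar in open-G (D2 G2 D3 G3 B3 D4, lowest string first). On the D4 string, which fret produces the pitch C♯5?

11

C♯5 is 11 semitones above the open D4 (D–D#–E–F–…–B–C–C#), so it sits at fret 11.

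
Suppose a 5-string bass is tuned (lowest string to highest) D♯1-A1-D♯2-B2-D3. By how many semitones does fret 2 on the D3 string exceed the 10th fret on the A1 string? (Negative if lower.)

9 semitones

D3 at fret 2 → E3 (MIDI 52); A1 at fret 10 → G2 (MIDI 43).
52 − 43 = 9, so the two pitches are 9 semitones apart.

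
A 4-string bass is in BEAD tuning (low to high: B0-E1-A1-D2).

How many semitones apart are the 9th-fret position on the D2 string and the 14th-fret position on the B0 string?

10 semitones

D2 at fret 9 → B2 (MIDI 47); B0 at fret 14 → C#2 (MIDI 37).
47 − 37 = 10, so the two pitches are 10 semitones apart, with B2 the higher.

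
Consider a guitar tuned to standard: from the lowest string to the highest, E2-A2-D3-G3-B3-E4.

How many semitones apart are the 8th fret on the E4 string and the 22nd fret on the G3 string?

E4 at fret 8 → C5 (MIDI 72); G3 at fret 22 → F5 (MIDI 77).
72 − 77 = -5, so the two pitches are 5 semitones apart, with F5 the higher.

5 semitones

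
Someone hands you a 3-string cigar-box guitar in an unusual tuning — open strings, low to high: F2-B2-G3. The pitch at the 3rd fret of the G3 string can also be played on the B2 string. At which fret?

Fret 3 on G3 is MIDI 55 + 3 = 58 (B♭3). On the B2 string (open MIDI 47), that pitch is 58 − 47 = fret 11.

11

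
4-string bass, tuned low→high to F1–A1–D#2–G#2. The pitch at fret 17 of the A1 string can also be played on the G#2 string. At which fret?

A1 at fret 17 is A1 + 17 semitones = D3.
The open G#2 string is 11 semitones above the open A1, so the same pitch on the G#2 string lies at fret 17 − 11 = 6.

6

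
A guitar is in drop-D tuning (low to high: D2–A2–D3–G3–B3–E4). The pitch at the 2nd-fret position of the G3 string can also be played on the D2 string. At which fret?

19

G3 at fret 2 is G3 + 2 semitones = A3.
The open D2 string is 17 semitones below the open G3, so the same pitch on the D2 string lies at fret 2 + 17 = 19.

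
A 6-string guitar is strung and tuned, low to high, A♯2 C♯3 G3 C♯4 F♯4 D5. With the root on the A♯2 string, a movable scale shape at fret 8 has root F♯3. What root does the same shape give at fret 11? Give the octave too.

Moving from fret 8 to fret 11 shifts the root by 3 semitones.
F♯3 up 3 semitones is A3.

A3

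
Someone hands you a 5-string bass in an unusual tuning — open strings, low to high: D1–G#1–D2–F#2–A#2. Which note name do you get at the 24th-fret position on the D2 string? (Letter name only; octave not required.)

D

Each fret is one semitone, so D2 + 24 = D.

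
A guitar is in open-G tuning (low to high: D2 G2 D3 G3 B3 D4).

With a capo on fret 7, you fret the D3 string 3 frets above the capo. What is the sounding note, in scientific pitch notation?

C4

The capo raises the open D3 by 7 semitones to A3; fretting 3 more gives D3 + 7 + 3 = D3 + 10 semitones = C4.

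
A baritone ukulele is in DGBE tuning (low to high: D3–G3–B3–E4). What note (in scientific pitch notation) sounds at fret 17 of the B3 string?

E5

B3 is MIDI 59. Adding 17 gives 76, which is E5.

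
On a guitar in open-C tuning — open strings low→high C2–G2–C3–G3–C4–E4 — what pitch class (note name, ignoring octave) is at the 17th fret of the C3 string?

F

The open C3 string plus 17 semitones: C–C#–D–D#–…–D#–E–F.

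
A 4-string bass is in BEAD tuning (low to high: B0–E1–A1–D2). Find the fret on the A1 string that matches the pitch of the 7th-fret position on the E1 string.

2

E1 at fret 7 is E1 + 7 semitones = B1.
The open A1 string is 5 semitones above the open E1, so the same pitch on the A1 string lies at fret 7 − 5 = 2.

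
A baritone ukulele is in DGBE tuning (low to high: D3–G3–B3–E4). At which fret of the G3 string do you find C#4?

C#4 is 6 semitones above the open G3 (G–G#–A–A#–B–C–C#), so it sits at fret 6.

6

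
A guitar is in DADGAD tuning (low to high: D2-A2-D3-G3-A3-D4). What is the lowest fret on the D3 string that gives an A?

7

From D3, count semitones up the chromatic scale until reaching A: D–D#–E–F–F#–G–G#–A — 7 steps.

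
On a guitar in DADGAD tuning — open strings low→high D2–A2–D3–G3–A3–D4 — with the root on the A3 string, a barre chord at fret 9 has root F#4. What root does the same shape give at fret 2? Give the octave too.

Moving from fret 9 to fret 2 shifts the root by -7 semitones.
F#4 down 7 semitones is B3.

B3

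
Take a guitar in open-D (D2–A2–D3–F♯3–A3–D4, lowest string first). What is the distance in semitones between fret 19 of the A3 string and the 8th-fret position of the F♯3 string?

A3 at fret 19 → E5 (MIDI 76); F♯3 at fret 8 → D4 (MIDI 62).
76 − 62 = 14, so the two pitches are 14 semitones apart, with E5 the higher.

14 semitones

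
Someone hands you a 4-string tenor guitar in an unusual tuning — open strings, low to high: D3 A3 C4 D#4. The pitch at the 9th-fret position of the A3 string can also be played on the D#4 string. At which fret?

3

A3 at fret 9 is A3 + 9 semitones = F#4.
The open D#4 string is 6 semitones above the open A3, so the same pitch on the D#4 string lies at fret 9 − 6 = 3.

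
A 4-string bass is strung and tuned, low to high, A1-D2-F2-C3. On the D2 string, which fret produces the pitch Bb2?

Bb2 is 8 semitones above the open D2 (D–Eb–E–F–Gb–G–Ab–A–Bb), so it sits at fret 8.

8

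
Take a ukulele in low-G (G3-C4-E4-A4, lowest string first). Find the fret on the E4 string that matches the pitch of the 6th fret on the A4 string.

11

A4 at fret 6 is A4 + 6 semitones = D#5.
The open E4 string is 5 semitones below the open A4, so the same pitch on the E4 string lies at fret 6 + 5 = 11.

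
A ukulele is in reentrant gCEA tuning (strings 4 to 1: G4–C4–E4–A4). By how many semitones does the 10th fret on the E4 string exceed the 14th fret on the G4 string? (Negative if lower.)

-7 semitones

E4 at fret 10 → D5 (MIDI 74); G4 at fret 14 → A5 (MIDI 81).
74 − 81 = -7, so the two pitches are 7 semitones apart.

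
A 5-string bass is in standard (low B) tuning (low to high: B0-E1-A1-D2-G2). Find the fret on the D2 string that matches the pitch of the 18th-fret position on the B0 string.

3

Fret 18 on B0 is MIDI 23 + 18 = 41 (F2). On the D2 string (open MIDI 38), that pitch is 41 − 38 = fret 3.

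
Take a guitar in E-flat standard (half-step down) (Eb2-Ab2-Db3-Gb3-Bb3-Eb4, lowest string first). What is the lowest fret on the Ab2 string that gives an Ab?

From Ab2, count semitones up the chromatic scale until reaching Ab: Ab — 0 steps.

0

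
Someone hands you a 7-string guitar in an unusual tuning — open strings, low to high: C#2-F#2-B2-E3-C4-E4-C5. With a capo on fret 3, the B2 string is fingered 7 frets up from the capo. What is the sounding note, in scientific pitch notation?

A3

The capo raises the open B2 by 3 semitones to D3; fretting 7 more gives B2 + 3 + 7 = B2 + 10 semitones = A3.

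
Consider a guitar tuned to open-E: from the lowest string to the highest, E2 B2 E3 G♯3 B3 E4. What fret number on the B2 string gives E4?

17

E4 is 17 semitones above the open B2 (B–C–C#–D–…–D–D#–E), so it sits at fret 17.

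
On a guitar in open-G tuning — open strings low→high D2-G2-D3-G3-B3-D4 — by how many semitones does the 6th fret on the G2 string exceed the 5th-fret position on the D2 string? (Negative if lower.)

6 semitones

G2 at fret 6 → C♯3 (MIDI 49); D2 at fret 5 → G2 (MIDI 43).
49 − 43 = 6, so the two pitches are 6 semitones apart.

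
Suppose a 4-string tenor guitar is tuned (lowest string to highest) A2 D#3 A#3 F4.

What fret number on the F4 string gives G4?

G4 is 2 semitones above the open F4 (F–F#–G), so it sits at fret 2.

2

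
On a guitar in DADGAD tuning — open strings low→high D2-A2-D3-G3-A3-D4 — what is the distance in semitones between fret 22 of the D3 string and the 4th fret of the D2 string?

30 semitones

D3 at fret 22 → C5 (MIDI 72); D2 at fret 4 → F#2 (MIDI 42).
72 − 42 = 30, so the two pitches are 30 semitones apart, with C5 the higher.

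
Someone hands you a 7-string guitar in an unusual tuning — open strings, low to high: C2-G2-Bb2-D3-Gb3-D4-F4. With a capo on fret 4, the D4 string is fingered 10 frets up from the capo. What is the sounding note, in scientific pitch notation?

E5

The capo raises the open D4 by 4 semitones to Gb4; fretting 10 more gives D4 + 4 + 10 = D4 + 14 semitones = E5.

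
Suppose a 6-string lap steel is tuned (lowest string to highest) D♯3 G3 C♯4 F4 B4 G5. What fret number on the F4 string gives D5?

D5 is 9 semitones above the open F4 (F–F#–G–G#–A–A#–B–C–C#–D), so it sits at fret 9.

9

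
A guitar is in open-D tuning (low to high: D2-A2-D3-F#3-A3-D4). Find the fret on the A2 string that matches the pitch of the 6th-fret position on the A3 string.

18

Fret 6 on A3 is MIDI 57 + 6 = 63 (D#4). On the A2 string (open MIDI 45), that pitch is 63 − 45 = fret 18.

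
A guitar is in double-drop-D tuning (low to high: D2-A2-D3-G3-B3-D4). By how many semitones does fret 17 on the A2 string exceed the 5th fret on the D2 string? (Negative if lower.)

19 semitones

A2 at fret 17 → D4 (MIDI 62); D2 at fret 5 → G2 (MIDI 43).
62 − 43 = 19, so the two pitches are 19 semitones apart.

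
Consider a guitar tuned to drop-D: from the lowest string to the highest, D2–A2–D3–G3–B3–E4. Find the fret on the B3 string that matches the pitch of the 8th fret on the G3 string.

4

Fret 8 on G3 is MIDI 55 + 8 = 63 (D♯4). On the B3 string (open MIDI 59), that pitch is 63 − 59 = fret 4.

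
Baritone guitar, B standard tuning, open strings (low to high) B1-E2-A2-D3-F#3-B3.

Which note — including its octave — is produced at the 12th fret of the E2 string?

The open E2 string plus 12 semitones: E–F–F#–G–…–D–D#–E.
The walk passes from B into C once, so the octave number goes from 2 to 3.

E3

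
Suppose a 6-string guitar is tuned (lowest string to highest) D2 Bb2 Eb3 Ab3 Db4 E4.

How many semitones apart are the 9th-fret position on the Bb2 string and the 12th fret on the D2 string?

5 semitones

Bb2 at fret 9 → G3 (MIDI 55); D2 at fret 12 → D3 (MIDI 50).
55 − 50 = 5, so the two pitches are 5 semitones apart, with G3 the higher.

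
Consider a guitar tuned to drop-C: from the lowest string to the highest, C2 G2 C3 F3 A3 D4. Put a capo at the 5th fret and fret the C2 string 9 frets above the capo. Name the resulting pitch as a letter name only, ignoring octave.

D

The capo raises the open C2 by 5 semitones to F2; fretting 9 more gives C2 + 5 + 9 = C2 + 14 semitones, landing on D.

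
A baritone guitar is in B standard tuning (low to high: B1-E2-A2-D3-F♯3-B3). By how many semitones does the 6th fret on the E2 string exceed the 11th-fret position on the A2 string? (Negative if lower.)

-10 semitones

E2 at fret 6 → A♯2 (MIDI 46); A2 at fret 11 → G♯3 (MIDI 56).
46 − 56 = -10, so the two pitches are 10 semitones apart.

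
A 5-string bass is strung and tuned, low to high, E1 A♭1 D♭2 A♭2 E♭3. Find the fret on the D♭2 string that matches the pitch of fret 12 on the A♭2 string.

19

Fret 12 on A♭2 is MIDI 44 + 12 = 56 (A♭3). On the D♭2 string (open MIDI 37), that pitch is 56 − 37 = fret 19.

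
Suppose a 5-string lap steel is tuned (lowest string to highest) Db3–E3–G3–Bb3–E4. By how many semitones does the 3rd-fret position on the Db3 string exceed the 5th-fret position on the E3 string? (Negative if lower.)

-5 semitones

Db3 at fret 3 → E3 (MIDI 52); E3 at fret 5 → A3 (MIDI 57).
52 − 57 = -5, so the two pitches are 5 semitones apart.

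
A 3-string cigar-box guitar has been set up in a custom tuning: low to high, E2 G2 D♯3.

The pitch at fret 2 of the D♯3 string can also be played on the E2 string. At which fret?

Fret 2 on D♯3 is MIDI 51 + 2 = 53 (F3). On the E2 string (open MIDI 40), that pitch is 53 − 40 = fret 13.

13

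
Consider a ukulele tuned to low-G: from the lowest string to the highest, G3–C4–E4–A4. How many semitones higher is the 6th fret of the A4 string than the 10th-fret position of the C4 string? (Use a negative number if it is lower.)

5 semitones

A4 at fret 6 → D#5 (MIDI 75); C4 at fret 10 → A#4 (MIDI 70).
75 − 70 = 5, so the two pitches are 5 semitones apart.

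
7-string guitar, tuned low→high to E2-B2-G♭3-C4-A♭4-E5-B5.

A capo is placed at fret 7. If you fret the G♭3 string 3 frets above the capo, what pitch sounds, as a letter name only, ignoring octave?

E

The capo raises the open G♭3 by 7 semitones to D♭4; fretting 3 more gives G♭3 + 7 + 3 = G♭3 + 10 semitones, landing on E.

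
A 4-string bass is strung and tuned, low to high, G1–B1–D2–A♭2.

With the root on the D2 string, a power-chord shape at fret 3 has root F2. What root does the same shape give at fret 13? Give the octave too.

Moving from fret 3 to fret 13 shifts the root by 10 semitones.
F2 up 10 semitones is E♭3.

E♭3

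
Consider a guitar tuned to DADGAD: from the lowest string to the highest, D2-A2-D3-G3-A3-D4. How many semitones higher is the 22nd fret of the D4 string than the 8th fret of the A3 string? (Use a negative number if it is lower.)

D4 at fret 22 → C6 (MIDI 84); A3 at fret 8 → F4 (MIDI 65).
84 − 65 = 19, so the two pitches are 19 semitones apart.

19 semitones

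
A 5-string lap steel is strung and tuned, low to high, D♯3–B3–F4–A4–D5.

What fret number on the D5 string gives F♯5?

4

F♯5 is 4 semitones above the open D5 (D–D#–E–F–F#), so it sits at fret 4.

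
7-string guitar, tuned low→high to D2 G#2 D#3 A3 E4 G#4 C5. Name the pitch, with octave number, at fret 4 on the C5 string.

C5 is MIDI 72. Adding 4 gives 76, which is E5.

E5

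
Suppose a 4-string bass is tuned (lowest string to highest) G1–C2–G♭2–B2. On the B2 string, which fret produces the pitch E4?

E4 is 17 semitones above the open B2 (B–C–Db–D–…–D–Eb–E), so it sits at fret 17.

17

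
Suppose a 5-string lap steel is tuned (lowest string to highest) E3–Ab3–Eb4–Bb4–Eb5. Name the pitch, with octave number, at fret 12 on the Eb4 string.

Eb4 is MIDI 63. Adding 12 gives 75, which is Eb5.

Eb5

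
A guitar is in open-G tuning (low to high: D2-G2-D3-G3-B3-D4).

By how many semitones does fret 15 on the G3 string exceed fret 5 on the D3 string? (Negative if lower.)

G3 at fret 15 → A#4 (MIDI 70); D3 at fret 5 → G3 (MIDI 55).
70 − 55 = 15, so the two pitches are 15 semitones apart.

15 semitones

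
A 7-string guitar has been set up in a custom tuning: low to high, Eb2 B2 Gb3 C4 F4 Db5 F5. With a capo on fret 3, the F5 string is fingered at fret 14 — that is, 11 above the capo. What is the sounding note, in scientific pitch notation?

G6

The capo raises the open F5 by 3 semitones to Ab5; fretting 11 more gives F5 + 3 + 11 = F5 + 14 semitones = G6.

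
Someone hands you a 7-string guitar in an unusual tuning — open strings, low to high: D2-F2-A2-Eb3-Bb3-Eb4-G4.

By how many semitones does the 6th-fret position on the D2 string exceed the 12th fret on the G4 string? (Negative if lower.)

-35 semitones

D2 at fret 6 → Ab2 (MIDI 44); G4 at fret 12 → G5 (MIDI 79).
44 − 79 = -35, so the two pitches are 35 semitones apart.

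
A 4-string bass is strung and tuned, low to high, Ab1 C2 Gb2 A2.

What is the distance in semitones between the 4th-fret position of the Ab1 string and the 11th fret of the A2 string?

20 semitones

Ab1 at fret 4 → C2 (MIDI 36); A2 at fret 11 → Ab3 (MIDI 56).
36 − 56 = -20, so the two pitches are 20 semitones apart, with Ab3 the higher.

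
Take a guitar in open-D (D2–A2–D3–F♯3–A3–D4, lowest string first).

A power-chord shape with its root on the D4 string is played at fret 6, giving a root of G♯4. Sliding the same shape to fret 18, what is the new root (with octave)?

G♯5

Moving from fret 6 to fret 18 shifts the root by 12 semitones.
G♯4 up 12 semitones is G♯5.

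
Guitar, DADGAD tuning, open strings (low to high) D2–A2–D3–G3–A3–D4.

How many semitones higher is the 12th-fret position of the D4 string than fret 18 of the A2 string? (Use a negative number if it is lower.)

D4 at fret 12 → D5 (MIDI 74); A2 at fret 18 → D♯4 (MIDI 63).
74 − 63 = 11, so the two pitches are 11 semitones apart.

11 semitones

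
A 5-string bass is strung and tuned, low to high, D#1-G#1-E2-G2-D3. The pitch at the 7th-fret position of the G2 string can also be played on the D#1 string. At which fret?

G2 at fret 7 is G2 + 7 semitones = D3.
The open D#1 string is 16 semitones below the open G2, so the same pitch on the D#1 string lies at fret 7 + 16 = 23.

23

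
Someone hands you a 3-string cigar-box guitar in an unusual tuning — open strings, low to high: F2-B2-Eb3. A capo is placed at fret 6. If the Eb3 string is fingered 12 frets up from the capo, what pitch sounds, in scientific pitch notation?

A4

The capo raises the open Eb3 by 6 semitones to A3; fretting 12 more gives Eb3 + 6 + 12 = Eb3 + 18 semitones = A4.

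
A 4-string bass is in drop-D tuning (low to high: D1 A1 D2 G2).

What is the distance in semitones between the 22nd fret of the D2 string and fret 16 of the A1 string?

11 semitones

D2 at fret 22 → C4 (MIDI 60); A1 at fret 16 → C#3 (MIDI 49).
60 − 49 = 11, so the two pitches are 11 semitones apart, with C4 the higher.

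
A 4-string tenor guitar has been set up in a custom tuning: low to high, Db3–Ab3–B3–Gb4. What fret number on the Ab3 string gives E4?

8

E4 is 8 semitones above the open Ab3 (Ab–A–Bb–B–C–Db–D–Eb–E), so it sits at fret 8.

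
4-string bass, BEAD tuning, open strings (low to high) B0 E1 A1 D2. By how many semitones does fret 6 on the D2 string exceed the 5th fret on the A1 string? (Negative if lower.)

6 semitones

D2 at fret 6 → G#2 (MIDI 44); A1 at fret 5 → D2 (MIDI 38).
44 − 38 = 6, so the two pitches are 6 semitones apart.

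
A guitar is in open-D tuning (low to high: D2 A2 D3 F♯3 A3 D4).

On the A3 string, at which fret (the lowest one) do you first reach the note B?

2

From A3, count semitones up the chromatic scale until reaching B: A–A#–B — 2 steps.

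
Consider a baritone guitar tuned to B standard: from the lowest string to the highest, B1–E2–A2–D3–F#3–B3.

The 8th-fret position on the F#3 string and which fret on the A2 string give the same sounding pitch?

Fret 8 on F#3 is MIDI 54 + 8 = 62 (D4). On the A2 string (open MIDI 45), that pitch is 62 − 45 = fret 17.

17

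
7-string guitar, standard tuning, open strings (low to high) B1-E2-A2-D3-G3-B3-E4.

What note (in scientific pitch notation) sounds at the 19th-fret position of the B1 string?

F♯3

B1 is MIDI 35. Adding 19 gives 54, which is F♯3.
(Equivalently spelled G♭3.)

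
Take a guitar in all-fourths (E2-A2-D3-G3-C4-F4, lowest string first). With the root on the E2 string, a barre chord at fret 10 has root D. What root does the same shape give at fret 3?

G

Moving from fret 10 to fret 3 shifts the root by -7 semitones.
D down 7 semitones is G.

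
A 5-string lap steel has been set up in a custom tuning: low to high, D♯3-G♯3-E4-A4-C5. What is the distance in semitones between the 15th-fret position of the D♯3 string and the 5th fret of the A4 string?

D♯3 at fret 15 → F♯4 (MIDI 66); A4 at fret 5 → D5 (MIDI 74).
66 − 74 = -8, so the two pitches are 8 semitones apart, with D5 the higher.

8 semitones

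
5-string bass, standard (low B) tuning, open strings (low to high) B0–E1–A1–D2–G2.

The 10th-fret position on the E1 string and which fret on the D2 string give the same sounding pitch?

E1 at fret 10 is E1 + 10 semitones = D2.
The open D2 string is 10 semitones above the open E1, so the same pitch on the D2 string lies at fret 10 − 10 = 0.

0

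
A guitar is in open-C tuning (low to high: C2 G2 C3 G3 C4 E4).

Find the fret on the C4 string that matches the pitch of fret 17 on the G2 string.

Fret 17 on G2 is MIDI 43 + 17 = 60 (C4). On the C4 string (open MIDI 60), that pitch is 60 − 60 = fret 0.

0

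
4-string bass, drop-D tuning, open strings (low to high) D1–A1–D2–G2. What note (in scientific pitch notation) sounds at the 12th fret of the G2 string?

Each fret is one semitone, so G2 + 12 = G3.

G3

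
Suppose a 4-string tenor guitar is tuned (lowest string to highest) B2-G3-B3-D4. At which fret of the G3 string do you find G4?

12

G4 is 12 semitones above the open G3 (G–G#–A–A#–…–F–F#–G), so it sits at fret 12.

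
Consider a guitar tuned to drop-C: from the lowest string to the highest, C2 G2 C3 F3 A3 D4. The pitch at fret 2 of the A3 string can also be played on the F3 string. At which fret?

Fret 2 on A3 is MIDI 57 + 2 = 59 (B3). On the F3 string (open MIDI 53), that pitch is 59 − 53 = fret 6.

6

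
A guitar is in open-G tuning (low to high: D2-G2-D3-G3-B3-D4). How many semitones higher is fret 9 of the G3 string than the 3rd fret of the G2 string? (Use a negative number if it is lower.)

G3 at fret 9 → E4 (MIDI 64); G2 at fret 3 → A#2 (MIDI 46).
64 − 46 = 18, so the two pitches are 18 semitones apart.

18 semitones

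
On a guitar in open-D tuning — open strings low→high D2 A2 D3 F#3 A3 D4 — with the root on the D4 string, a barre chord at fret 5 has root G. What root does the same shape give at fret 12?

Moving from fret 5 to fret 12 shifts the root by 7 semitones.
G up 7 semitones is D.

D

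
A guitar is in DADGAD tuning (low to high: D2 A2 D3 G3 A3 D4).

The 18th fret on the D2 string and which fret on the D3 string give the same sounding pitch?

6

Fret 18 on D2 is MIDI 38 + 18 = 56 (G#3). On the D3 string (open MIDI 50), that pitch is 56 − 50 = fret 6.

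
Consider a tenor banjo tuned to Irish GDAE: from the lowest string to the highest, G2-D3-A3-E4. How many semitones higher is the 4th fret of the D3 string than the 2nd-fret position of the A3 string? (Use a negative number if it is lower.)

D3 at fret 4 → F#3 (MIDI 54); A3 at fret 2 → B3 (MIDI 59).
54 − 59 = -5, so the two pitches are 5 semitones apart.

-5 semitones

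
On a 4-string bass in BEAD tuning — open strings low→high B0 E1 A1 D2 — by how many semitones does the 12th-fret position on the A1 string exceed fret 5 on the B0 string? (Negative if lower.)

17 semitones

A1 at fret 12 → A2 (MIDI 45); B0 at fret 5 → E1 (MIDI 28).
45 − 28 = 17, so the two pitches are 17 semitones apart.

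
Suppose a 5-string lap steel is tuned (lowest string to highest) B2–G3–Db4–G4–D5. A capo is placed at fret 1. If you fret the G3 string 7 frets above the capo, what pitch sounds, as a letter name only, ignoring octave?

The capo raises the open G3 by 1 semitone to Ab3; fretting 7 more gives G3 + 1 + 7 = G3 + 8 semitones, landing on Eb.

Eb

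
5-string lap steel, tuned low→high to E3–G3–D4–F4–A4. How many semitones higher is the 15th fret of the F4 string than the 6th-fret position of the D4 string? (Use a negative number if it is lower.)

F4 at fret 15 → G#5 (MIDI 80); D4 at fret 6 → G#4 (MIDI 68).
80 − 68 = 12, so the two pitches are 12 semitones apart.

12 semitones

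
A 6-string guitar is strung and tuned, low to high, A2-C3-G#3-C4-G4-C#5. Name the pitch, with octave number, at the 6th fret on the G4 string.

C#5

Each fret is one semitone, so G4 + 6 = C#5.
(Equivalently spelled Db5.)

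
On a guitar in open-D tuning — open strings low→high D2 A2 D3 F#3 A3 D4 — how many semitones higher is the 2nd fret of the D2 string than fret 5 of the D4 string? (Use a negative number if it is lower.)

D2 at fret 2 → E2 (MIDI 40); D4 at fret 5 → G4 (MIDI 67).
40 − 67 = -27, so the two pitches are 27 semitones apart.

-27 semitones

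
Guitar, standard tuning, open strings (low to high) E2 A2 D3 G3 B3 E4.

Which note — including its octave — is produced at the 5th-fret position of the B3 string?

E4

Each fret is one semitone, so B3 + 5 = E4.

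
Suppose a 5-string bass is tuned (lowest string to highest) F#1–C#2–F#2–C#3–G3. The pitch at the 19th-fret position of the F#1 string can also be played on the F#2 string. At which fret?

Fret 19 on F#1 is MIDI 30 + 19 = 49 (C#3). On the F#2 string (open MIDI 42), that pitch is 49 − 42 = fret 7.

7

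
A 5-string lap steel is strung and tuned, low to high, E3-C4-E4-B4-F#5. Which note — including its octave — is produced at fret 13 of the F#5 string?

G6

F#5 is MIDI 78. Adding 13 gives 91, which is G6.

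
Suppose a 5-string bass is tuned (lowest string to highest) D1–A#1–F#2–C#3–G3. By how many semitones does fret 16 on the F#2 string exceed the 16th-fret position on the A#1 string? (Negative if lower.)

8 semitones

F#2 at fret 16 → A#3 (MIDI 58); A#1 at fret 16 → D3 (MIDI 50).
58 − 50 = 8, so the two pitches are 8 semitones apart.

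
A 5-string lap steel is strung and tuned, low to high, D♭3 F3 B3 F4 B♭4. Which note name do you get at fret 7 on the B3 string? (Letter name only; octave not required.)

G♭

The open B3 string plus 7 semitones: B–C–Db–D–Eb–E–F–Gb.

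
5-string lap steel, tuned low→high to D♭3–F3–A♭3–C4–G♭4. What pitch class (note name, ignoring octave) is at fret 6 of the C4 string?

G♭

C4 is MIDI 60. Adding 6 gives 66; 66 mod 12 = 6, i.e. G♭.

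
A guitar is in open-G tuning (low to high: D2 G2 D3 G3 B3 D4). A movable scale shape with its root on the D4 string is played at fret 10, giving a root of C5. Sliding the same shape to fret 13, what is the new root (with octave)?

D♯5

Moving from fret 10 to fret 13 shifts the root by 3 semitones.
C5 up 3 semitones is D♯5.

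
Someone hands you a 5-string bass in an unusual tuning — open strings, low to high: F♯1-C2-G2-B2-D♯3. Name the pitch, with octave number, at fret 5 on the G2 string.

The open G2 string plus 5 semitones: G–G#–A–A#–B–C.
The walk passes from B into C once, so the octave number goes from 2 to 3.

C3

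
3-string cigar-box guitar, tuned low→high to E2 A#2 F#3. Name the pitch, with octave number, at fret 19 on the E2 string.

Each fret is one semitone, so E2 + 19 = B3.

B3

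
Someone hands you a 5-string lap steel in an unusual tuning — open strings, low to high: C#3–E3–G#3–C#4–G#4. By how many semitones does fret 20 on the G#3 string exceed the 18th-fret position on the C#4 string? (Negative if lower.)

-3 semitones

G#3 at fret 20 → E5 (MIDI 76); C#4 at fret 18 → G5 (MIDI 79).
76 − 79 = -3, so the two pitches are 3 semitones apart.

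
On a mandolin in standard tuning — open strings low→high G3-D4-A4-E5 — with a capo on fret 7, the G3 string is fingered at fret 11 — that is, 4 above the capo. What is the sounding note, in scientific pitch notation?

The capo raises the open G3 by 7 semitones to D4; fretting 4 more gives G3 + 7 + 4 = G3 + 11 semitones = F#4.
(Also written Gb.)

F#4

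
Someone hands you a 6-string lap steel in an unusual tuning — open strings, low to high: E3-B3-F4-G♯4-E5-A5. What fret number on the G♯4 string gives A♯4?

A♯4 is 2 semitones above the open G♯4 (G#–A–A#), so it sits at fret 2.

2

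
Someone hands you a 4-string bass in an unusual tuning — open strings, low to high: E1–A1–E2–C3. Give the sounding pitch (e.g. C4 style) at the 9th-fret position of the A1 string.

F♯2

A1 is MIDI 33. Adding 9 gives 42, which is F♯2.
(Equivalently spelled G♭2.)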